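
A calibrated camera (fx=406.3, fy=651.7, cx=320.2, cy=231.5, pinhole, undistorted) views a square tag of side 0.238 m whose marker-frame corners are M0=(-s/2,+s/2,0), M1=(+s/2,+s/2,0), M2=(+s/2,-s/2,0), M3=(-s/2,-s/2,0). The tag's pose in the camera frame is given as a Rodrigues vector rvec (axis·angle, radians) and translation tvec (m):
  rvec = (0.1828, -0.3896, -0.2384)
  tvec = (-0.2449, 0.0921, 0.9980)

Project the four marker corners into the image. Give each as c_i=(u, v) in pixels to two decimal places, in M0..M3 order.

Intrinsics K: fx=406.3, fy=651.7, cx=320.2, cy=231.5
Marker side s = 0.238 m; corners in marker frame (Z=0):
  M0 = (-0.1190, +0.1190, 0)
  M1 = (+0.1190, +0.1190, 0)
  M2 = (+0.1190, -0.1190, 0)
  M3 = (-0.1190, -0.1190, 0)
rvec = (0.1828, -0.3896, -0.2384), |rvec| = θ = 0.49197 rad = 28.188°
Rodrigues: sinθ=0.47237, 1−cosθ=0.11860; R = I + sinθ·[k]× + (1−cosθ)·[k]×²:
    [+0.89778 +0.19400 -0.39543]
    [-0.26380 +0.95578 -0.13000]
    [+0.35272 +0.22103 +0.90925]
t = (-0.2449, 0.0921, 0.9980) m
M0: Pc = R·M0+t = (-0.32865, +0.23723, +0.98233); u = 406.3·(-0.32865)/0.98233 + 320.2 = 184.2677, v = 651.7·(+0.23723)/0.98233 + 231.5 = 388.8835
M1: Pc = R·M1+t = (-0.11498, +0.17445, +1.06628); u = 406.3·(-0.11498)/1.06628 + 320.2 = 276.3879, v = 651.7·(+0.17445)/1.06628 + 231.5 = 338.1201
M2: Pc = R·M2+t = (-0.16115, -0.05303, +1.01367); u = 406.3·(-0.16115)/1.01367 + 320.2 = 255.6075, v = 651.7·(-0.05303)/1.01367 + 231.5 = 197.4070
M3: Pc = R·M3+t = (-0.37482, +0.00975, +0.92972); u = 406.3·(-0.37482)/0.92972 + 320.2 = 156.3988, v = 651.7·(+0.00975)/0.92972 + 231.5 = 238.3373

c0=(184.27, 388.88) c1=(276.39, 338.12) c2=(255.61, 197.41) c3=(156.40, 238.34)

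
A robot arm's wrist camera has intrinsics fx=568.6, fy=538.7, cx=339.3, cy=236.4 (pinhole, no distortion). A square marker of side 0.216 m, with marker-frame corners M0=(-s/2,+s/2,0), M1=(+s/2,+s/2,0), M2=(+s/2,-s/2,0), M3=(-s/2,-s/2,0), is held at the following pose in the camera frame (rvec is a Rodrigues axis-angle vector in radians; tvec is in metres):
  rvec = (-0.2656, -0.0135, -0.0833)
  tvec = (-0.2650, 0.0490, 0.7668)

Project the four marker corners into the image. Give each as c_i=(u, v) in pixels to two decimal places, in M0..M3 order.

c0=(58.41, 354.64) c1=(225.52, 341.18) c2=(220.65, 193.50) c3=(65.42, 205.02)

Intrinsics K: fx=568.6, fy=538.7, cx=339.3, cy=236.4
Marker side s = 0.216 m; corners in marker frame (Z=0):
  M0 = (-0.1080, +0.1080, 0)
  M1 = (+0.1080, +0.1080, 0)
  M2 = (+0.1080, -0.1080, 0)
  M3 = (-0.1080, -0.1080, 0)
rvec = (-0.2656, -0.0135, -0.0833), |rvec| = θ = 0.27868 rad = 15.967°
Rodrigues: sinθ=0.27509, 1−cosθ=0.03858; R = I + sinθ·[k]× + (1−cosθ)·[k]×²:
    [+0.99646 +0.08401 -0.00234]
    [-0.08044 +0.96151 +0.26273]
    [+0.02432 -0.26162 +0.96487]
t = (-0.2650, 0.0490, 0.7668) m
M0: Pc = R·M0+t = (-0.36355, +0.16153, +0.73592); u = 568.6·(-0.36355)/0.73592 + 339.3 = 58.4108, v = 538.7·(+0.16153)/0.73592 + 236.4 = 354.6423
M1: Pc = R·M1+t = (-0.14831, +0.14415, +0.74117); u = 568.6·(-0.14831)/0.74117 + 339.3 = 225.5225, v = 538.7·(+0.14415)/0.74117 + 236.4 = 341.1750
M2: Pc = R·M2+t = (-0.16645, -0.06353, +0.79768); u = 568.6·(-0.16645)/0.79768 + 339.3 = 220.6483, v = 538.7·(-0.06353)/0.79768 + 236.4 = 193.4954
M3: Pc = R·M3+t = (-0.38169, -0.04615, +0.79243); u = 568.6·(-0.38169)/0.79243 + 339.3 = 65.4212, v = 538.7·(-0.04615)/0.79243 + 236.4 = 205.0235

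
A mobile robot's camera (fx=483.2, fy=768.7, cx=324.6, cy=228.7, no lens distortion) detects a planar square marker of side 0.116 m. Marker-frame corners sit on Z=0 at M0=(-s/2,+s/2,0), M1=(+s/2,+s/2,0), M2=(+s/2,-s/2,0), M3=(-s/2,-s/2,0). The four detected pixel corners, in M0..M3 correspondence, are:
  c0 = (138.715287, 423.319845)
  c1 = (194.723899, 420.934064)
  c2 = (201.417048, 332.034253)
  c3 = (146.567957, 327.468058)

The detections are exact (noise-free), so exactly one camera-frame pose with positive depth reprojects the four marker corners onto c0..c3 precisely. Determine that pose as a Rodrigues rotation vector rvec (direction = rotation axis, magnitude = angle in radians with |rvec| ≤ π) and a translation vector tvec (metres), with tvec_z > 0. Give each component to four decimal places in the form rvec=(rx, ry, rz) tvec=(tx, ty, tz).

rvec=(-0.0556, -0.6934, 0.1252) tvec=(-0.3091, 0.1865, 0.9751)

Intrinsics K: fx=483.2, fy=768.7, cx=324.6, cy=228.7
Marker side s = 0.116 m; corners in marker frame (Z=0):
  M0 = (-0.0580, +0.0580, 0)
  M1 = (+0.0580, +0.0580, 0)
  M2 = (+0.0580, -0.0580, 0)
  M3 = (-0.0580, -0.0580, 0)
Detected image corners:
  c0 = (138.715287, 423.319845) px
  c1 = (194.723899, 420.934064) px
  c2 = (201.417048, 332.034253) px
  c3 = (146.567957, 327.468058) px
Planar DLT: solve 8×8 A·h = b for H (H[2,2]=1):
  H  [+588.52072 -78.70372 +171.42076]
  H  [+253.88405 +759.47556 +375.70494]
  H  [+0.64989 -0.09506 +1.00000]
B = K⁻¹H; ‖b₁‖=1.025511, ‖b₂‖=1.025511; λ = 2/(‖b₁‖+‖b₂‖) = 0.975124, sign → tz>0 ⇒ λ=+0.975124
r₁ = λ·B[:,0] = (+0.76195,+0.13352,+0.63373); r₂ = λ·B[:,1] = (-0.09656,+0.99100,-0.09270)
r₃ = r₁×r₂ = (-0.64040,+0.00944,+0.76798); SVD([r₁ r₂ r₃]) → R = UVᵀ:
  R  [+0.76195 -0.09656 -0.64040]
  R  [+0.13352 +0.99100 +0.00944]
  R  [+0.63373 -0.09270 +0.76798]
t = (-0.30912, +0.18648, +0.97512) m
tr R = 2.520931; θ = arccos((tr R − 1)/2) = 0.706767 rad = 40.495°
axis k = ((R−Rᵀ)₃₂, (R−Rᵀ)₁₃, (R−Rᵀ)₂₁) / (2 sinθ) = (-0.078644, -0.981037, +0.177149)
rvec = θ·k = (-0.055583, -0.693364, +0.125203)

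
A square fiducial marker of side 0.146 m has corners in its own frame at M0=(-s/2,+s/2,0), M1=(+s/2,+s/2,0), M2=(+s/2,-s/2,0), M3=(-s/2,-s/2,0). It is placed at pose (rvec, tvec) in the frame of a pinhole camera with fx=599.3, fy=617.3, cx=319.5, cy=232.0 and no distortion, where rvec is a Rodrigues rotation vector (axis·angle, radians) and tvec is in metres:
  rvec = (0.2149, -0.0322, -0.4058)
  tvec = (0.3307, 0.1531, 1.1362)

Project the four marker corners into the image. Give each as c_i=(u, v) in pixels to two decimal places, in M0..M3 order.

Intrinsics K: fx=599.3, fy=617.3, cx=319.5, cy=232.0
Marker side s = 0.146 m; corners in marker frame (Z=0):
  M0 = (-0.0730, +0.0730, 0)
  M1 = (+0.0730, +0.0730, 0)
  M2 = (+0.0730, -0.0730, 0)
  M3 = (-0.0730, -0.0730, 0)
rvec = (0.2149, -0.0322, -0.4058), |rvec| = θ = 0.46032 rad = 26.374°
Rodrigues: sinθ=0.44423, 1−cosθ=0.10409; R = I + sinθ·[k]× + (1−cosθ)·[k]×²:
    [+0.91860 +0.38822 -0.07391]
    [-0.39502 +0.89642 -0.20097]
    [-0.01176 +0.21381 +0.97680]
t = (0.3307, 0.1531, 1.1362) m
M0: Pc = R·M0+t = (+0.29198, +0.24738, +1.15267); u = 599.3·(+0.29198)/1.15267 + 319.5 = 471.3089, v = 617.3·(+0.24738)/1.15267 + 232.0 = 364.4794
M1: Pc = R·M1+t = (+0.42610, +0.18970, +1.15095); u = 599.3·(+0.42610)/1.15095 + 319.5 = 541.3693, v = 617.3·(+0.18970)/1.15095 + 232.0 = 333.7449
M2: Pc = R·M2+t = (+0.36942, +0.05882, +1.11973); u = 599.3·(+0.36942)/1.11973 + 319.5 = 517.2185, v = 617.3·(+0.05882)/1.11973 + 232.0 = 264.4297
M3: Pc = R·M3+t = (+0.23530, +0.11650, +1.12145); u = 599.3·(+0.23530)/1.12145 + 319.5 = 445.2448, v = 617.3·(+0.11650)/1.12145 + 232.0 = 296.1259

c0=(471.31, 364.48) c1=(541.37, 333.74) c2=(517.22, 264.43) c3=(445.24, 296.13)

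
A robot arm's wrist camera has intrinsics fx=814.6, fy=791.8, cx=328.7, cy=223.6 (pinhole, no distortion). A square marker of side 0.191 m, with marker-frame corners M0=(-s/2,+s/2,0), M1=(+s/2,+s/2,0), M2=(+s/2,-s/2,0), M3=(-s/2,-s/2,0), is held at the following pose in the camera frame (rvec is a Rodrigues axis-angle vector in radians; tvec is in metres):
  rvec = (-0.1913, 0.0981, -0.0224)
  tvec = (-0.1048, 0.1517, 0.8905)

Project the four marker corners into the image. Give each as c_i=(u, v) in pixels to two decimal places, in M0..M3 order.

c0=(145.15, 446.80) c1=(320.63, 445.97) c2=(318.73, 271.96) c3=(150.26, 276.21)

Intrinsics K: fx=814.6, fy=791.8, cx=328.7, cy=223.6
Marker side s = 0.191 m; corners in marker frame (Z=0):
  M0 = (-0.0955, +0.0955, 0)
  M1 = (+0.0955, +0.0955, 0)
  M2 = (+0.0955, -0.0955, 0)
  M3 = (-0.0955, -0.0955, 0)
rvec = (-0.1913, 0.0981, -0.0224), |rvec| = θ = 0.21615 rad = 12.385°
Rodrigues: sinθ=0.21447, 1−cosθ=0.02327; R = I + sinθ·[k]× + (1−cosθ)·[k]×²:
    [+0.99496 +0.01288 +0.09947]
    [-0.03157 +0.98152 +0.18872]
    [-0.09520 -0.19091 +0.97698]
t = (-0.1048, 0.1517, 0.8905) m
M0: Pc = R·M0+t = (-0.19859, +0.24845, +0.88136); u = 814.6·(-0.19859)/0.88136 + 328.7 = 145.1540, v = 791.8·(+0.24845)/0.88136 + 223.6 = 446.8041
M1: Pc = R·M1+t = (-0.00855, +0.24242, +0.86318); u = 814.6·(-0.00855)/0.86318 + 328.7 = 320.6296, v = 791.8·(+0.24242)/0.86318 + 223.6 = 445.9745
M2: Pc = R·M2+t = (-0.01101, +0.05495, +0.89964); u = 814.6·(-0.01101)/0.89964 + 328.7 = 318.7293, v = 791.8·(+0.05495)/0.89964 + 223.6 = 271.9625
M3: Pc = R·M3+t = (-0.20105, +0.06098, +0.91782); u = 814.6·(-0.20105)/0.91782 + 328.7 = 150.2627, v = 791.8·(+0.06098)/0.91782 + 223.6 = 276.2068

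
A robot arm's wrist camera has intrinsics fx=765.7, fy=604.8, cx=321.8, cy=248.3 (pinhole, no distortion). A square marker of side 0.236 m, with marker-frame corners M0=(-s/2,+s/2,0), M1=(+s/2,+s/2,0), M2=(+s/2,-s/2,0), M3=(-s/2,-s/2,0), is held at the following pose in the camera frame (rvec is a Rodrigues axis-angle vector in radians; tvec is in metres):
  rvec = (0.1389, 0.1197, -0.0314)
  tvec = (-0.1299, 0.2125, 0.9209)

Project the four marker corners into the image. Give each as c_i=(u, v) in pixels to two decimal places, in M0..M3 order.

c0=(126.74, 459.39) c1=(315.05, 462.38) c2=(306.78, 311.45) c3=(112.15, 313.05)

Intrinsics K: fx=765.7, fy=604.8, cx=321.8, cy=248.3
Marker side s = 0.236 m; corners in marker frame (Z=0):
  M0 = (-0.1180, +0.1180, 0)
  M1 = (+0.1180, +0.1180, 0)
  M2 = (+0.1180, -0.1180, 0)
  M3 = (-0.1180, -0.1180, 0)
rvec = (0.1389, 0.1197, -0.0314), |rvec| = θ = 0.18603 rad = 10.659°
Rodrigues: sinθ=0.18496, 1−cosθ=0.01725; R = I + sinθ·[k]× + (1−cosθ)·[k]×²:
    [+0.99237 +0.03951 +0.11684]
    [-0.02293 +0.98989 -0.13997]
    [-0.12119 +0.13623 +0.98324]
t = (-0.1299, 0.2125, 0.9209) m
M0: Pc = R·M0+t = (-0.24234, +0.33201, +0.95127); u = 765.7·(-0.24234)/0.95127 + 321.8 = 126.7380, v = 604.8·(+0.33201)/0.95127 + 248.3 = 459.3866
M1: Pc = R·M1+t = (-0.00814, +0.32660, +0.92267); u = 765.7·(-0.00814)/0.92267 + 321.8 = 315.0457, v = 604.8·(+0.32660)/0.92267 + 248.3 = 462.3824
M2: Pc = R·M2+t = (-0.01746, +0.09299, +0.89053); u = 765.7·(-0.01746)/0.89053 + 321.8 = 306.7849, v = 604.8·(+0.09299)/0.89053 + 248.3 = 311.4523
M3: Pc = R·M3+t = (-0.25166, +0.09840, +0.91913); u = 765.7·(-0.25166)/0.91913 + 321.8 = 112.1475, v = 604.8·(+0.09840)/0.91913 + 248.3 = 313.0481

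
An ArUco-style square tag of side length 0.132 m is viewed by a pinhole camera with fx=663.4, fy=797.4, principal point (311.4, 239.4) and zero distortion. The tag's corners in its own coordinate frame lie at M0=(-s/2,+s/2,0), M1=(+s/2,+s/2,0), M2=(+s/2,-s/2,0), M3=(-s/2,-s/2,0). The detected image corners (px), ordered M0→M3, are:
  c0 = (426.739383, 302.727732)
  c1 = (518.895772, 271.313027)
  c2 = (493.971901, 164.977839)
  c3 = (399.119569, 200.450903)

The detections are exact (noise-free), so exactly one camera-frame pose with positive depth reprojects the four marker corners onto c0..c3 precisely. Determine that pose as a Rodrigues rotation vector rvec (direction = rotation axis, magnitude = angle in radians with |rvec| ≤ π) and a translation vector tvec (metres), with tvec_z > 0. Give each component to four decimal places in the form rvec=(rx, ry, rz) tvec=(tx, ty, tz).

Intrinsics K: fx=663.4, fy=797.4, cx=311.4, cy=239.4
Marker side s = 0.132 m; corners in marker frame (Z=0):
  M0 = (-0.0660, +0.0660, 0)
  M1 = (+0.0660, +0.0660, 0)
  M2 = (+0.0660, -0.0660, 0)
  M3 = (-0.0660, -0.0660, 0)
Detected image corners:
  c0 = (426.739383, 302.727732) px
  c1 = (518.895772, 271.313027) px
  c2 = (493.971901, 164.977839) px
  c3 = (399.119569, 200.450903) px
Planar DLT: solve 8×8 A·h = b for H (H[2,2]=1):
  H  [+613.41550 +326.20055 +459.28513]
  H  [-301.50092 +854.89320 +236.04612]
  H  [-0.20615 +0.27635 +1.00000]
B = K⁻¹H; ‖b₁‖=1.088941, ‖b₂‖=1.088941; λ = 2/(‖b₁‖+‖b₂‖) = 0.918323, sign → tz>0 ⇒ λ=+0.918323
r₁ = λ·B[:,0] = (+0.93800,-0.29039,-0.18931); r₂ = λ·B[:,1] = (+0.33243,+0.90834,+0.25378)
r₃ = r₁×r₂ = (+0.09827,-0.30098,+0.94856); SVD([r₁ r₂ r₃]) → R = UVᵀ:
  R  [+0.93800 +0.33243 +0.09827]
  R  [-0.29039 +0.90834 -0.30098]
  R  [-0.18931 +0.25378 +0.94856]
t = (+0.20471, -0.00386, +0.91832) m
tr R = 2.794896; θ = arccos((tr R − 1)/2) = 0.456847 rad = 26.175°
axis k = ((R−Rᵀ)₃₂, (R−Rᵀ)₁₃, (R−Rᵀ)₂₁) / (2 sinθ) = (+0.628800, +0.325971, -0.705942)
rvec = θ·k = (+0.287265, +0.148919, -0.322507)

rvec=(0.2873, 0.1489, -0.3225) tvec=(0.2047, -0.0039, 0.9183)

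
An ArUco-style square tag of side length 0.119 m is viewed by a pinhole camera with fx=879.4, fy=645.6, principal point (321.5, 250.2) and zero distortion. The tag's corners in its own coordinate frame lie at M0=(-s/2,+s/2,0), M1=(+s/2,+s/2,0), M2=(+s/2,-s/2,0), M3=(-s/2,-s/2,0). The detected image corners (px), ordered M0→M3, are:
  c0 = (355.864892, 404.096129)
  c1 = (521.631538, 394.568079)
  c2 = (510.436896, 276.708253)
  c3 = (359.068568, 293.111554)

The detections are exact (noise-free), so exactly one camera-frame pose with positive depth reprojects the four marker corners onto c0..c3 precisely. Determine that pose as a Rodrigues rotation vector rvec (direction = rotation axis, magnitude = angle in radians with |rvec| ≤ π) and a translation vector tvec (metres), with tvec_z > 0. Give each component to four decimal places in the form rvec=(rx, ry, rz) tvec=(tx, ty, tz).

rvec=(-0.4973, 0.4203, -0.0658) tvec=(0.0813, 0.0883, 0.6361)

Intrinsics K: fx=879.4, fy=645.6, cx=321.5, cy=250.2
Marker side s = 0.119 m; corners in marker frame (Z=0):
  M0 = (-0.0595, +0.0595, 0)
  M1 = (+0.0595, +0.0595, 0)
  M2 = (+0.0595, -0.0595, 0)
  M3 = (-0.0595, -0.0595, 0)
Detected image corners:
  c0 = (355.864892, 404.096129) px
  c1 = (521.631538, 394.568079) px
  c2 = (510.436896, 276.708253) px
  c3 = (359.068568, 293.111554) px
Planar DLT: solve 8×8 A·h = b for H (H[2,2]=1):
  H  [+1072.25042 -295.31813 +433.87965]
  H  [-311.99357 +704.54710 +339.80160]
  H  [-0.58971 -0.74819 +1.00000]
B = K⁻¹H; ‖b₁‖=1.572117, ‖b₂‖=1.572117; λ = 2/(‖b₁‖+‖b₂‖) = 0.636085, sign → tz>0 ⇒ λ=+0.636085
r₁ = λ·B[:,0] = (+0.91271,-0.16202,-0.37511); r₂ = λ·B[:,1] = (-0.03962,+0.87860,-0.47591)
r₃ = r₁×r₂ = (+0.40668,+0.44923,+0.79549); SVD([r₁ r₂ r₃]) → R = UVᵀ:
  R  [+0.91271 -0.03962 +0.40668]
  R  [-0.16202 +0.87860 +0.44923]
  R  [-0.37511 -0.47591 +0.79549]
t = (+0.08129, +0.08828, +0.63609) m
tr R = 2.586803; θ = arccos((tr R − 1)/2) = 0.654419 rad = 37.495°
axis k = ((R−Rᵀ)₃₂, (R−Rᵀ)₁₃, (R−Rᵀ)₂₁) / (2 sinθ) = (-0.759934, +0.642176, -0.100546)
rvec = θ·k = (-0.497315, +0.420253, -0.065799)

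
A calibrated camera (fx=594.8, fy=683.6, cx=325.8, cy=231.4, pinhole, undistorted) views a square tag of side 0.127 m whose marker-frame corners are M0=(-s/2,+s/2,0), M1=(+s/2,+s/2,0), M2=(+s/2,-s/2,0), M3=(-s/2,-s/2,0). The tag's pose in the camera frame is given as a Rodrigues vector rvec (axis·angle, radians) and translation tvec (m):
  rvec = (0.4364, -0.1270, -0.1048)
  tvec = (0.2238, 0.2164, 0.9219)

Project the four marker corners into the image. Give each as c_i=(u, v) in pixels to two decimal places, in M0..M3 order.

Intrinsics K: fx=594.8, fy=683.6, cx=325.8, cy=231.4
Marker side s = 0.127 m; corners in marker frame (Z=0):
  M0 = (-0.0635, +0.0635, 0)
  M1 = (+0.0635, +0.0635, 0)
  M2 = (+0.0635, -0.0635, 0)
  M3 = (-0.0635, -0.0635, 0)
rvec = (0.4364, -0.1270, -0.1048), |rvec| = θ = 0.46643 rad = 26.724°
Rodrigues: sinθ=0.44970, 1−cosθ=0.10682; R = I + sinθ·[k]× + (1−cosθ)·[k]×²:
    [+0.98669 +0.07383 -0.14490]
    [-0.12825 +0.90110 -0.41421]
    [+0.09999 +0.42728 +0.89857]
t = (0.2238, 0.2164, 0.9219) m
M0: Pc = R·M0+t = (+0.16583, +0.28176, +0.94268); u = 594.8·(+0.16583)/0.94268 + 325.8 = 430.4351, v = 683.6·(+0.28176)/0.94268 + 231.4 = 435.7251
M1: Pc = R·M1+t = (+0.29114, +0.26548, +0.95538); u = 594.8·(+0.29114)/0.95538 + 325.8 = 507.0592, v = 683.6·(+0.26548)/0.95538 + 231.4 = 421.3546
M2: Pc = R·M2+t = (+0.28177, +0.15104, +0.90112); u = 594.8·(+0.28177)/0.90112 + 325.8 = 511.7856, v = 683.6·(+0.15104)/0.90112 + 231.4 = 345.9781
M3: Pc = R·M3+t = (+0.15646, +0.16732, +0.88842); u = 594.8·(+0.15646)/0.88842 + 325.8 = 430.5488, v = 683.6·(+0.16732)/0.88842 + 231.4 = 360.1490

c0=(430.44, 435.73) c1=(507.06, 421.35) c2=(511.79, 345.98) c3=(430.55, 360.15)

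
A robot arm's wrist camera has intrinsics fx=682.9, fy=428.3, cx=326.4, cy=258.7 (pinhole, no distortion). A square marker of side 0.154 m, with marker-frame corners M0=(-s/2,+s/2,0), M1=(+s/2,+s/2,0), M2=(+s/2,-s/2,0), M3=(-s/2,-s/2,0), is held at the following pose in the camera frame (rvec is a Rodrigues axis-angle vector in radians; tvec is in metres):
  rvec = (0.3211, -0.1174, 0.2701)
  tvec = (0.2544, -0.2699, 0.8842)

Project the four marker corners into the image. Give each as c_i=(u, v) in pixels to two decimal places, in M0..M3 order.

Intrinsics K: fx=682.9, fy=428.3, cx=326.4, cy=258.7
Marker side s = 0.154 m; corners in marker frame (Z=0):
  M0 = (-0.0770, +0.0770, 0)
  M1 = (+0.0770, +0.0770, 0)
  M2 = (+0.0770, -0.0770, 0)
  M3 = (-0.0770, -0.0770, 0)
rvec = (0.3211, -0.1174, 0.2701), |rvec| = θ = 0.43571 rad = 24.964°
Rodrigues: sinθ=0.42205, 1−cosθ=0.09343; R = I + sinθ·[k]× + (1−cosθ)·[k]×²:
    [+0.95731 -0.28019 -0.07104]
    [+0.24308 +0.91335 -0.32664]
    [+0.15640 +0.29543 +0.94247]
t = (0.2544, -0.2699, 0.8842) m
M0: Pc = R·M0+t = (+0.15911, -0.21829, +0.89491); u = 682.9·(+0.15911)/0.89491 + 326.4 = 447.8184, v = 428.3·(-0.21829)/0.89491 + 258.7 = 154.2272
M1: Pc = R·M1+t = (+0.30654, -0.18085, +0.91899); u = 682.9·(+0.30654)/0.91899 + 326.4 = 554.1881, v = 428.3·(-0.18085)/0.91899 + 258.7 = 174.4120
M2: Pc = R·M2+t = (+0.34969, -0.32151, +0.87349); u = 682.9·(+0.34969)/0.87349 + 326.4 = 599.7864, v = 428.3·(-0.32151)/0.87349 + 258.7 = 101.0538
M3: Pc = R·M3+t = (+0.20226, -0.35895, +0.84941); u = 682.9·(+0.20226)/0.84941 + 326.4 = 489.0122, v = 428.3·(-0.35895)/0.84941 + 258.7 = 77.7077

c0=(447.82, 154.23) c1=(554.19, 174.41) c2=(599.79, 101.05) c3=(489.01, 77.71)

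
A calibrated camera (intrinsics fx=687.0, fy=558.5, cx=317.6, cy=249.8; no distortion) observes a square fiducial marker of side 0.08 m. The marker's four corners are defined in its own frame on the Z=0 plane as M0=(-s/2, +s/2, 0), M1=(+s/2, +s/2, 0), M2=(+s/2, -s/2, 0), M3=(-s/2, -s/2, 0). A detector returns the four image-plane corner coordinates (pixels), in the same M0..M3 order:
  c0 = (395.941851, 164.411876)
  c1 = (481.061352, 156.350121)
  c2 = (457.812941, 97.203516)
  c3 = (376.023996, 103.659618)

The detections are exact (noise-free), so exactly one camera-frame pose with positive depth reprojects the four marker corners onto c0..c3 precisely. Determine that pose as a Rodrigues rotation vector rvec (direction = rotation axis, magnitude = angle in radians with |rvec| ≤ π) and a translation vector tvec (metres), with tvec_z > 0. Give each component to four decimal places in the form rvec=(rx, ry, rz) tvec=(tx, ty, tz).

rvec=(-0.3788, -0.1395, -0.1683) tvec=(0.1005, -0.1346, 0.6258)

Intrinsics K: fx=687.0, fy=558.5, cx=317.6, cy=249.8
Marker side s = 0.08 m; corners in marker frame (Z=0):
  M0 = (-0.0400, +0.0400, 0)
  M1 = (+0.0400, +0.0400, 0)
  M2 = (+0.0400, -0.0400, 0)
  M3 = (-0.0400, -0.0400, 0)
Detected image corners:
  c0 = (395.941851, 164.411876) px
  c1 = (481.061352, 156.350121) px
  c2 = (457.812941, 97.203516) px
  c3 = (376.023996, 103.659618) px
Planar DLT: solve 8×8 A·h = b for H (H[2,2]=1):
  H  [+1156.50062 +27.21332 +427.90907]
  H  [-55.81316 +675.23360 +129.68703]
  H  [+0.26606 -0.56767 +1.00000]
B = K⁻¹H; ‖b₁‖=1.597997, ‖b₂‖=1.597997; λ = 2/(‖b₁‖+‖b₂‖) = 0.625783, sign → tz>0 ⇒ λ=+0.625783
r₁ = λ·B[:,0] = (+0.97648,-0.13700,+0.16649); r₂ = λ·B[:,1] = (+0.18901,+0.91547,-0.35524)
r₃ = r₁×r₂ = (-0.10375,+0.37835,+0.91983); SVD([r₁ r₂ r₃]) → R = UVᵀ:
  R  [+0.97648 +0.18901 -0.10375]
  R  [-0.13700 +0.91547 +0.37835]
  R  [+0.16649 -0.35524 +0.91983]
t = (+0.10048, -0.13458, +0.62578) m
tr R = 2.811774; θ = arccos((tr R − 1)/2) = 0.437327 rad = 25.057°
axis k = ((R−Rᵀ)₃₂, (R−Rᵀ)₁₃, (R−Rᵀ)₂₁) / (2 sinθ) = (-0.866063, -0.319047, -0.384894)
rvec = θ·k = (-0.378752, -0.139528, -0.168324)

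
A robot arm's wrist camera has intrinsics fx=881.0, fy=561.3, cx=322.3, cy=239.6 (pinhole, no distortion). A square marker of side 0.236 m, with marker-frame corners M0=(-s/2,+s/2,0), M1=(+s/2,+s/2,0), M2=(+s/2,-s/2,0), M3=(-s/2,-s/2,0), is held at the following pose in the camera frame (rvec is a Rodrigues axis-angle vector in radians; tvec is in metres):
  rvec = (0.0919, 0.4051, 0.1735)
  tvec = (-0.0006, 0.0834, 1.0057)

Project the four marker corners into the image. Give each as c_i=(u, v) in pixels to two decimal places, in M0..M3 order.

c0=(218.98, 332.95) c1=(402.27, 366.90) c2=(437.58, 233.42) c3=(246.05, 210.19)

Intrinsics K: fx=881.0, fy=561.3, cx=322.3, cy=239.6
Marker side s = 0.236 m; corners in marker frame (Z=0):
  M0 = (-0.1180, +0.1180, 0)
  M1 = (+0.1180, +0.1180, 0)
  M2 = (+0.1180, -0.1180, 0)
  M3 = (-0.1180, -0.1180, 0)
rvec = (0.0919, 0.4051, 0.1735), |rvec| = θ = 0.45017 rad = 25.793°
Rodrigues: sinθ=0.43512, 1−cosθ=0.09963; R = I + sinθ·[k]× + (1−cosθ)·[k]×²:
    [+0.90452 -0.14940 +0.39939]
    [+0.18600 +0.98105 -0.05427]
    [-0.38372 +0.12338 +0.91517]
t = (-0.0006, 0.0834, 1.0057) m
M0: Pc = R·M0+t = (-0.12496, +0.17722, +1.06554); u = 881.0·(-0.12496)/1.06554 + 322.3 = 218.9792, v = 561.3·(+0.17722)/1.06554 + 239.6 = 332.9530
M1: Pc = R·M1+t = (+0.08851, +0.22111, +0.97498); u = 881.0·(+0.08851)/0.97498 + 322.3 = 402.2739, v = 561.3·(+0.22111)/0.97498 + 239.6 = 366.8950
M2: Pc = R·M2+t = (+0.12376, -0.01042, +0.94586); u = 881.0·(+0.12376)/0.94586 + 322.3 = 437.5757, v = 561.3·(-0.01042)/0.94586 + 239.6 = 233.4191
M3: Pc = R·M3+t = (-0.08971, -0.05431, +1.03642); u = 881.0·(-0.08971)/1.03642 + 322.3 = 246.0469, v = 561.3·(-0.05431)/1.03642 + 239.6 = 210.1859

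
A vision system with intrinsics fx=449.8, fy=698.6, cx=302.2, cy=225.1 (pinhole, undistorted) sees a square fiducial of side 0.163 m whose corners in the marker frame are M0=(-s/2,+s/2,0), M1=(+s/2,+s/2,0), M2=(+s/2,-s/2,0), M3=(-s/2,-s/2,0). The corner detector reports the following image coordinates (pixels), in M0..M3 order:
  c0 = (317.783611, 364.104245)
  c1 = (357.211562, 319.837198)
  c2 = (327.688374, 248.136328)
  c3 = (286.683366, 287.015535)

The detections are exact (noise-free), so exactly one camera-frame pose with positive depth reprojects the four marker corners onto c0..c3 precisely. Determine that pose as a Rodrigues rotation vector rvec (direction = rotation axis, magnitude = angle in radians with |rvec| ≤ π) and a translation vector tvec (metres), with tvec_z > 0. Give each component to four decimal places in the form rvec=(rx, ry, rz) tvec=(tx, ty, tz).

rvec=(-0.2407, -0.5218, -0.5266) tvec=(0.0601, 0.1470, 1.3035)

Intrinsics K: fx=449.8, fy=698.6, cx=302.2, cy=225.1
Marker side s = 0.163 m; corners in marker frame (Z=0):
  M0 = (-0.0815, +0.0815, 0)
  M1 = (+0.0815, +0.0815, 0)
  M2 = (+0.0815, -0.0815, 0)
  M3 = (-0.0815, -0.0815, 0)
Detected image corners:
  c0 = (317.783611, 364.104245) px
  c1 = (357.211562, 319.837198) px
  c2 = (327.688374, 248.136328) px
  c3 = (286.683366, 287.015535) px
Planar DLT: solve 8×8 A·h = b for H (H[2,2]=1):
  H  [+378.01957 +164.41179 +322.92714]
  H  [-130.84829 +435.63789 +303.88228]
  H  [+0.40723 -0.06636 +1.00000]
B = K⁻¹H; ‖b₁‖=0.767184, ‖b₂‖=0.767184; λ = 2/(‖b₁‖+‖b₂‖) = 1.303469, sign → tz>0 ⇒ λ=+1.303469
r₁ = λ·B[:,0] = (+0.73883,-0.41518,+0.53081); r₂ = λ·B[:,1] = (+0.53456,+0.84070,-0.08649)
r₃ = r₁×r₂ = (-0.41034,+0.34765,+0.84307); SVD([r₁ r₂ r₃]) → R = UVᵀ:
  R  [+0.73883 +0.53456 -0.41034]
  R  [-0.41518 +0.84070 +0.34765]
  R  [+0.53081 -0.08649 +0.84307]
t = (+0.06006, +0.14699, +1.30347) m
tr R = 2.422593; θ = arccos((tr R − 1)/2) = 0.779455 rad = 44.660°
axis k = ((R−Rᵀ)₃₂, (R−Rᵀ)₁₃, (R−Rᵀ)₂₁) / (2 sinθ) = (-0.308826, -0.669482, -0.675589)
rvec = θ·k = (-0.240716, -0.521832, -0.526591)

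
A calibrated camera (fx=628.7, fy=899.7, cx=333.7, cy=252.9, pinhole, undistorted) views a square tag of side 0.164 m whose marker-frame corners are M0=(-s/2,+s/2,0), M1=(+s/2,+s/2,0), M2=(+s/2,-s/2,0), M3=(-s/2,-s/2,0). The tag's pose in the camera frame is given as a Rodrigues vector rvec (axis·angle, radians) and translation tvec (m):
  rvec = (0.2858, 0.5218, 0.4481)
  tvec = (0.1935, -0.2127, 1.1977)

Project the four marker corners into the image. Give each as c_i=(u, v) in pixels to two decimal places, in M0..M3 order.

c0=(384.72, 123.85) c1=(454.46, 175.70) c2=(491.58, 58.90) c3=(416.20, 11.02)

Intrinsics K: fx=628.7, fy=899.7, cx=333.7, cy=252.9
Marker side s = 0.164 m; corners in marker frame (Z=0):
  M0 = (-0.0820, +0.0820, 0)
  M1 = (+0.0820, +0.0820, 0)
  M2 = (+0.0820, -0.0820, 0)
  M3 = (-0.0820, -0.0820, 0)
rvec = (0.2858, 0.5218, 0.4481), |rvec| = θ = 0.74482 rad = 42.675°
Rodrigues: sinθ=0.67784, 1−cosθ=0.26479; R = I + sinθ·[k]× + (1−cosθ)·[k]×²:
    [+0.77420 -0.33662 +0.53600]
    [+0.47898 +0.86517 -0.14850]
    [-0.41375 +0.37170 +0.83105]
t = (0.1935, -0.2127, 1.1977) m
M0: Pc = R·M0+t = (+0.10241, -0.18103, +1.26211); u = 628.7·(+0.10241)/1.26211 + 333.7 = 384.7153, v = 899.7·(-0.18103)/1.26211 + 252.9 = 123.8499
M1: Pc = R·M1+t = (+0.22938, -0.10248, +1.19425); u = 628.7·(+0.22938)/1.19425 + 333.7 = 454.4551, v = 899.7·(-0.10248)/1.19425 + 252.9 = 175.6965
M2: Pc = R·M2+t = (+0.28459, -0.24437, +1.13329); u = 628.7·(+0.28459)/1.13329 + 333.7 = 491.5763, v = 899.7·(-0.24437)/1.13329 + 252.9 = 58.9014
M3: Pc = R·M3+t = (+0.15762, -0.32292, +1.20115); u = 628.7·(+0.15762)/1.20115 + 333.7 = 416.2001, v = 899.7·(-0.32292)/1.20115 + 252.9 = 11.0214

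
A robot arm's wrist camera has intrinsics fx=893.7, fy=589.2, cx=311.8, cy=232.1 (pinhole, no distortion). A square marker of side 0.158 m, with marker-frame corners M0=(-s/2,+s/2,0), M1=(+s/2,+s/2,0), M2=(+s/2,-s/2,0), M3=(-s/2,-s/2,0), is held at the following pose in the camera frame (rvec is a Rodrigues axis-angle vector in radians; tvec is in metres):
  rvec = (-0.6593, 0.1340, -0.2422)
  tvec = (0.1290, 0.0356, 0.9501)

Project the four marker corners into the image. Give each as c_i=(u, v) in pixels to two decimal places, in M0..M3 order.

c0=(378.08, 308.17) c1=(530.19, 281.37) c2=(483.19, 205.10) c3=(346.29, 229.84)

Intrinsics K: fx=893.7, fy=589.2, cx=311.8, cy=232.1
Marker side s = 0.158 m; corners in marker frame (Z=0):
  M0 = (-0.0790, +0.0790, 0)
  M1 = (+0.0790, +0.0790, 0)
  M2 = (+0.0790, -0.0790, 0)
  M3 = (-0.0790, -0.0790, 0)
rvec = (-0.6593, 0.1340, -0.2422), |rvec| = θ = 0.71505 rad = 40.969°
Rodrigues: sinθ=0.65565, 1−cosθ=0.24494; R = I + sinθ·[k]× + (1−cosθ)·[k]×²:
    [+0.96330 +0.17976 +0.19937]
    [-0.26440 +0.76366 +0.58899]
    [-0.04637 -0.62008 +0.78316]
t = (0.1290, 0.0356, 0.9501) m
M0: Pc = R·M0+t = (+0.06710, +0.11682, +0.90478); u = 893.7·(+0.06710)/0.90478 + 311.8 = 378.0791, v = 589.2·(+0.11682)/0.90478 + 232.1 = 308.1727
M1: Pc = R·M1+t = (+0.21930, +0.07504, +0.89745); u = 893.7·(+0.21930)/0.89745 + 311.8 = 530.1851, v = 589.2·(+0.07504)/0.89745 + 232.1 = 281.3667
M2: Pc = R·M2+t = (+0.19090, -0.04562, +0.99542); u = 893.7·(+0.19090)/0.99542 + 311.8 = 483.1912, v = 589.2·(-0.04562)/0.99542 + 232.1 = 205.0986
M3: Pc = R·M3+t = (+0.03870, -0.00384, +1.00275); u = 893.7·(+0.03870)/1.00275 + 311.8 = 346.2901, v = 589.2·(-0.00384)/1.00275 + 232.1 = 229.8428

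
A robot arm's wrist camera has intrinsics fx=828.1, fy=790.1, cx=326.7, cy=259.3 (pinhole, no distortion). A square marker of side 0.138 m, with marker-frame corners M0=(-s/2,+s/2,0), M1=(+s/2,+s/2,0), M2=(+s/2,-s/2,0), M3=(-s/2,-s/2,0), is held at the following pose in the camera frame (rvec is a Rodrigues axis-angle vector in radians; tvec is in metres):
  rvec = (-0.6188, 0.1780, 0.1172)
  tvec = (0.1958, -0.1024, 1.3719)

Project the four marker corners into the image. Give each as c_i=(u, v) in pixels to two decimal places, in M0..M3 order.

Intrinsics K: fx=828.1, fy=790.1, cx=326.7, cy=259.3
Marker side s = 0.138 m; corners in marker frame (Z=0):
  M0 = (-0.0690, +0.0690, 0)
  M1 = (+0.0690, +0.0690, 0)
  M2 = (+0.0690, -0.0690, 0)
  M3 = (-0.0690, -0.0690, 0)
rvec = (-0.6188, 0.1780, 0.1172), |rvec| = θ = 0.65447 rad = 37.498°
Rodrigues: sinθ=0.60874, 1−cosθ=0.20663; R = I + sinθ·[k]× + (1−cosθ)·[k]×²:
    [+0.97809 -0.16215 +0.13058]
    [+0.05588 +0.80865 +0.58562]
    [-0.20055 -0.56550 +0.80000]
t = (0.1958, -0.1024, 1.3719) m
M0: Pc = R·M0+t = (+0.11712, -0.05046, +1.34672); u = 828.1·(+0.11712)/1.34672 + 326.7 = 398.7197, v = 790.1·(-0.05046)/1.34672 + 259.3 = 229.6969
M1: Pc = R·M1+t = (+0.25210, -0.04275, +1.31904); u = 828.1·(+0.25210)/1.31904 + 326.7 = 484.9694, v = 790.1·(-0.04275)/1.31904 + 259.3 = 233.6945
M2: Pc = R·M2+t = (+0.27448, -0.15434, +1.39708); u = 828.1·(+0.27448)/1.39708 + 326.7 = 489.3918, v = 790.1·(-0.15434)/1.39708 + 259.3 = 172.0142
M3: Pc = R·M3+t = (+0.13950, -0.16205, +1.42476); u = 828.1·(+0.13950)/1.42476 + 326.7 = 407.7804, v = 790.1·(-0.16205)/1.42476 + 259.3 = 169.4337

c0=(398.72, 229.70) c1=(484.97, 233.69) c2=(489.39, 172.01) c3=(407.78, 169.43)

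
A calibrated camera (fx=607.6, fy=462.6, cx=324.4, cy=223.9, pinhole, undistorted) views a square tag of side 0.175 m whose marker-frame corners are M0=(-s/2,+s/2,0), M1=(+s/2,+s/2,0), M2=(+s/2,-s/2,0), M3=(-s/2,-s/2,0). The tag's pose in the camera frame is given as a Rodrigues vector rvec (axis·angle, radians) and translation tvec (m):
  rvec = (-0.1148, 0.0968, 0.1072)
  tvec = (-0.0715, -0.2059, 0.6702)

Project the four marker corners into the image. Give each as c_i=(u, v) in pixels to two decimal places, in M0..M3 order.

c0=(172.05, 135.25) c1=(329.32, 145.37) c2=(346.96, 28.40) c3=(193.58, 21.61)

Intrinsics K: fx=607.6, fy=462.6, cx=324.4, cy=223.9
Marker side s = 0.175 m; corners in marker frame (Z=0):
  M0 = (-0.0875, +0.0875, 0)
  M1 = (+0.0875, +0.0875, 0)
  M2 = (+0.0875, -0.0875, 0)
  M3 = (-0.0875, -0.0875, 0)
rvec = (-0.1148, 0.0968, 0.1072), |rvec| = θ = 0.18450 rad = 10.571°
Rodrigues: sinθ=0.18346, 1−cosθ=0.01697; R = I + sinθ·[k]× + (1−cosθ)·[k]×²:
    [+0.98960 -0.11213 +0.09012]
    [+0.10105 +0.98770 +0.11932]
    [-0.10239 -0.10898 +0.98876]
t = (-0.0715, -0.2059, 0.6702) m
M0: Pc = R·M0+t = (-0.16790, -0.12832, +0.66962); u = 607.6·(-0.16790)/0.66962 + 324.4 = 172.0502, v = 462.6·(-0.12832)/0.66962 + 223.9 = 135.2531
M1: Pc = R·M1+t = (+0.00528, -0.11063, +0.65171); u = 607.6·(+0.00528)/0.65171 + 324.4 = 329.3210, v = 462.6·(-0.11063)/0.65171 + 223.9 = 145.3686
M2: Pc = R·M2+t = (+0.02490, -0.28348, +0.67078); u = 607.6·(+0.02490)/0.67078 + 324.4 = 346.9562, v = 462.6·(-0.28348)/0.67078 + 223.9 = 28.3973
M3: Pc = R·M3+t = (-0.14828, -0.30117, +0.68869); u = 607.6·(-0.14828)/0.68869 + 324.4 = 193.5817, v = 462.6·(-0.30117)/0.68869 + 223.9 = 21.6052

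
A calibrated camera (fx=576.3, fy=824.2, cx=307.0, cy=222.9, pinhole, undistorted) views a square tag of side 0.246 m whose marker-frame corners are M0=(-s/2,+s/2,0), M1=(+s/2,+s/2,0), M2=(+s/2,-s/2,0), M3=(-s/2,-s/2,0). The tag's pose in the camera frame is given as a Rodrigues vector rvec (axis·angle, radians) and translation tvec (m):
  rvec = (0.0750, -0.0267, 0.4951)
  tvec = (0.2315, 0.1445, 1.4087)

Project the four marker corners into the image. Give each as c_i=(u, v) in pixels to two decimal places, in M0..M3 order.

c0=(333.46, 336.27) c1=(420.95, 402.94) c2=(470.21, 278.50) c3=(382.09, 210.11)

Intrinsics K: fx=576.3, fy=824.2, cx=307.0, cy=222.9
Marker side s = 0.246 m; corners in marker frame (Z=0):
  M0 = (-0.1230, +0.1230, 0)
  M1 = (+0.1230, +0.1230, 0)
  M2 = (+0.1230, -0.1230, 0)
  M3 = (-0.1230, -0.1230, 0)
rvec = (0.0750, -0.0267, 0.4951), |rvec| = θ = 0.50146 rad = 28.732°
Rodrigues: sinθ=0.48071, 1−cosθ=0.12312; R = I + sinθ·[k]× + (1−cosθ)·[k]×²:
    [+0.87964 -0.47559 -0.00741]
    [+0.47363 +0.87723 -0.07837]
    [+0.04378 +0.06542 +0.99690]
t = (0.2315, 0.1445, 1.4087) m
M0: Pc = R·M0+t = (+0.06481, +0.19414, +1.41136); u = 576.3·(+0.06481)/1.41136 + 307.0 = 333.4627, v = 824.2·(+0.19414)/1.41136 + 222.9 = 336.2746
M1: Pc = R·M1+t = (+0.28120, +0.31066, +1.42213); u = 576.3·(+0.28120)/1.42213 + 307.0 = 420.9516, v = 824.2·(+0.31066)/1.42213 + 222.9 = 402.9414
M2: Pc = R·M2+t = (+0.39819, +0.09486, +1.40604); u = 576.3·(+0.39819)/1.40604 + 307.0 = 470.2094, v = 824.2·(+0.09486)/1.40604 + 222.9 = 278.5039
M3: Pc = R·M3+t = (+0.18180, -0.02166, +1.39527); u = 576.3·(+0.18180)/1.39527 + 307.0 = 382.0914, v = 824.2·(-0.02166)/1.39527 + 222.9 = 210.1077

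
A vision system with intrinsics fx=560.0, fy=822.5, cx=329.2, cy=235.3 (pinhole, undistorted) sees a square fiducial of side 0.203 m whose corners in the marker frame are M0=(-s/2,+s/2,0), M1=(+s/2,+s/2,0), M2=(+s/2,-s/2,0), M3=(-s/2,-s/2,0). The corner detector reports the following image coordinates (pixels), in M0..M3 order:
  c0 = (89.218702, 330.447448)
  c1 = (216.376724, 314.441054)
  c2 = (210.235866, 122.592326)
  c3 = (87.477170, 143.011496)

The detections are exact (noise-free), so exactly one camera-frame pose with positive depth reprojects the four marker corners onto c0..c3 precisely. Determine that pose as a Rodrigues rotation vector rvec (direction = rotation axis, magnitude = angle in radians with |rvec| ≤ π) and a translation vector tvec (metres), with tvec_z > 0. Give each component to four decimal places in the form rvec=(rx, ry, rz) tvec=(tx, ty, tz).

Intrinsics K: fx=560.0, fy=822.5, cx=329.2, cy=235.3
Marker side s = 0.203 m; corners in marker frame (Z=0):
  M0 = (-0.1015, +0.1015, 0)
  M1 = (+0.1015, +0.1015, 0)
  M2 = (+0.1015, -0.1015, 0)
  M3 = (-0.1015, -0.1015, 0)
Detected image corners:
  c0 = (89.218702, 330.447448) px
  c1 = (216.376724, 314.441054) px
  c2 = (210.235866, 122.592326) px
  c3 = (87.477170, 143.011496) px
Planar DLT: solve 8×8 A·h = b for H (H[2,2]=1):
  H  [+595.63126 -6.26455 +149.96323]
  H  [-119.69728 +895.51726 +226.11463]
  H  [-0.13088 -0.16930 +1.00000]
B = K⁻¹H; ‖b₁‖=1.153131, ‖b₂‖=1.153131; λ = 2/(‖b₁‖+‖b₂‖) = 0.867204, sign → tz>0 ⇒ λ=+0.867204
r₁ = λ·B[:,0] = (+0.98911,-0.09373,-0.11350); r₂ = λ·B[:,1] = (+0.07661,+0.98619,-0.14682)
r₃ = r₁×r₂ = (+0.12570,+0.13652,+0.98263); SVD([r₁ r₂ r₃]) → R = UVᵀ:
  R  [+0.98911 +0.07661 +0.12570]
  R  [-0.09373 +0.98619 +0.13652]
  R  [-0.11350 -0.14682 +0.98263]
t = (-0.27756, -0.00968, +0.86720) m
tr R = 2.957928; θ = arccos((tr R − 1)/2) = 0.205475 rad = 11.773°
axis k = ((R−Rᵀ)₃₂, (R−Rᵀ)₁₃, (R−Rᵀ)₂₁) / (2 sinθ) = (-0.694360, +0.586186, -0.417433)
rvec = θ·k = (-0.142674, +0.120447, -0.085772)

rvec=(-0.1427, 0.1204, -0.0858) tvec=(-0.2776, -0.0097, 0.8672)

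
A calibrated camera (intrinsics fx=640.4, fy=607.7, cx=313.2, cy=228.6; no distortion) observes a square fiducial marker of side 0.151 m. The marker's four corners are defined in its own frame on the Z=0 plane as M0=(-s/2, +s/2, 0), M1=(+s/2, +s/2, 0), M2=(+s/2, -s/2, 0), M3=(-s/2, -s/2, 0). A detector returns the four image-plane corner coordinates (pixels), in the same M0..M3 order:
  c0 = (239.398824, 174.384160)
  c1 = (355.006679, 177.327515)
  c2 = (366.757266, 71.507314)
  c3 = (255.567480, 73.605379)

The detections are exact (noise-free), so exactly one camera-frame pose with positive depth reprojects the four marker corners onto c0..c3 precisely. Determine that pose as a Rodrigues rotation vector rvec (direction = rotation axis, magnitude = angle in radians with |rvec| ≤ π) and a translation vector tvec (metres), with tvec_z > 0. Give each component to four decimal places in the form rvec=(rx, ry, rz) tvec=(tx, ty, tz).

Intrinsics K: fx=640.4, fy=607.7, cx=313.2, cy=228.6
Marker side s = 0.151 m; corners in marker frame (Z=0):
  M0 = (-0.0755, +0.0755, 0)
  M1 = (+0.0755, +0.0755, 0)
  M2 = (+0.0755, -0.0755, 0)
  M3 = (-0.0755, -0.0755, 0)
Detected image corners:
  c0 = (239.398824, 174.384160) px
  c1 = (355.006679, 177.327515) px
  c2 = (366.757266, 71.507314) px
  c3 = (255.567480, 73.605379) px
Planar DLT: solve 8×8 A·h = b for H (H[2,2]=1):
  H  [+652.71399 -183.34446 +302.96105]
  H  [-37.56891 +646.72640 +123.04024]
  H  [-0.32199 -0.29765 +1.00000]
B = K⁻¹H; ‖b₁‖=1.221401, ‖b₂‖=1.221401; λ = 2/(‖b₁‖+‖b₂‖) = 0.818732, sign → tz>0 ⇒ λ=+0.818732
r₁ = λ·B[:,0] = (+0.96340,+0.04855,-0.26362); r₂ = λ·B[:,1] = (-0.11521,+0.96298,-0.24370)
r₃ = r₁×r₂ = (+0.24203,+0.26515,+0.93334); SVD([r₁ r₂ r₃]) → R = UVᵀ:
  R  [+0.96340 -0.11521 +0.24203]
  R  [+0.04855 +0.96298 +0.26515]
  R  [-0.26362 -0.24370 +0.93334]
t = (-0.01309, -0.14222, +0.81873) m
tr R = 2.859722; θ = arccos((tr R − 1)/2) = 0.376761 rad = 21.587°
axis k = ((R−Rᵀ)₃₂, (R−Rᵀ)₁₃, (R−Rᵀ)₂₁) / (2 sinθ) = (-0.691542, +0.687194, +0.222563)
rvec = θ·k = (-0.260546, +0.258908, +0.083853)

rvec=(-0.2605, 0.2589, 0.0839) tvec=(-0.0131, -0.1422, 0.8187)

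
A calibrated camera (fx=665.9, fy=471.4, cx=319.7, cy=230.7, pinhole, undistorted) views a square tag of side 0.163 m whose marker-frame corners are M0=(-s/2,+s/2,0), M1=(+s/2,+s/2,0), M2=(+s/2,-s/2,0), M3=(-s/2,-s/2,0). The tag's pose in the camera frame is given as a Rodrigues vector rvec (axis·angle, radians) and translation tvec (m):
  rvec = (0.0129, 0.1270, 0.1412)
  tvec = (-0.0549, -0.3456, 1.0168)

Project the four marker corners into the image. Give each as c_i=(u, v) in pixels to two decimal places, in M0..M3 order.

c0=(225.00, 104.04) c1=(328.79, 112.23) c2=(343.89, 36.11) c3=(239.45, 29.41)

Intrinsics K: fx=665.9, fy=471.4, cx=319.7, cy=230.7
Marker side s = 0.163 m; corners in marker frame (Z=0):
  M0 = (-0.0815, +0.0815, 0)
  M1 = (+0.0815, +0.0815, 0)
  M2 = (+0.0815, -0.0815, 0)
  M3 = (-0.0815, -0.0815, 0)
rvec = (0.0129, 0.1270, 0.1412), |rvec| = θ = 0.19035 rad = 10.906°
Rodrigues: sinθ=0.18920, 1−cosθ=0.01806; R = I + sinθ·[k]× + (1−cosθ)·[k]×²:
    [+0.98202 -0.13953 +0.12714]
    [+0.14117 +0.98998 -0.00388]
    [-0.12533 +0.02176 +0.99188]
t = (-0.0549, -0.3456, 1.0168) m
M0: Pc = R·M0+t = (-0.14631, -0.27642, +1.02879); u = 665.9·(-0.14631)/1.02879 + 319.7 = 225.0006, v = 471.4·(-0.27642)/1.02879 + 230.7 = 104.0410
M1: Pc = R·M1+t = (+0.01376, -0.25341, +1.00836); u = 665.9·(+0.01376)/1.00836 + 319.7 = 328.7887, v = 471.4·(-0.25341)/1.00836 + 230.7 = 112.2320
M2: Pc = R·M2+t = (+0.03651, -0.41478, +1.00481); u = 665.9·(+0.03651)/1.00481 + 319.7 = 343.8933, v = 471.4·(-0.41478)/1.00481 + 230.7 = 36.1100
M3: Pc = R·M3+t = (-0.12356, -0.43779, +1.02524); u = 665.9·(-0.12356)/1.02524 + 319.7 = 239.4452, v = 471.4·(-0.43779)/1.02524 + 230.7 = 29.4074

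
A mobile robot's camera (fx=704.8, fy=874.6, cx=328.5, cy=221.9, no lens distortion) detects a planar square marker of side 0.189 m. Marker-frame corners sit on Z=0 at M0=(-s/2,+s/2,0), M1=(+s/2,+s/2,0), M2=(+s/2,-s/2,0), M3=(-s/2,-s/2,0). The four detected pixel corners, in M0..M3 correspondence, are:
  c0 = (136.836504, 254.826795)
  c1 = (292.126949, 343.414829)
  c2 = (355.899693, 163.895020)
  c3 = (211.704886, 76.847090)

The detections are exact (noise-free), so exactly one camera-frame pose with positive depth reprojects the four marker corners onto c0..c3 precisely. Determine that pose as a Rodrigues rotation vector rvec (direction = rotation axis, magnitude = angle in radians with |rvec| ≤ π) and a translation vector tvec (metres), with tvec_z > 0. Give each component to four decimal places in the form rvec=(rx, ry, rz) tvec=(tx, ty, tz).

rvec=(-0.2509, -0.1565, 0.4286) tvec=(-0.0889, -0.0134, 0.8097)

Intrinsics K: fx=704.8, fy=874.6, cx=328.5, cy=221.9
Marker side s = 0.189 m; corners in marker frame (Z=0):
  M0 = (-0.0945, +0.0945, 0)
  M1 = (+0.0945, +0.0945, 0)
  M2 = (+0.0945, -0.0945, 0)
  M3 = (-0.0945, -0.0945, 0)
Detected image corners:
  c0 = (136.836504, 254.826795) px
  c1 = (292.126949, 343.414829) px
  c2 = (355.899693, 163.895020) px
  c3 = (211.704886, 76.847090) px
Planar DLT: solve 8×8 A·h = b for H (H[2,2]=1):
  H  [+821.19810 -450.30497 +251.09201]
  H  [+489.63963 +875.21107 +207.40004]
  H  [+0.11978 -0.33660 +1.00000]
B = K⁻¹H; ‖b₁‖=1.235015, ‖b₂‖=1.235015; λ = 2/(‖b₁‖+‖b₂‖) = 0.809707, sign → tz>0 ⇒ λ=+0.809707
r₁ = λ·B[:,0] = (+0.89822,+0.42870,+0.09699); r₂ = λ·B[:,1] = (-0.39030,+0.87942,-0.27255)
r₃ = r₁×r₂ = (-0.20214,+0.20696,+0.95724); SVD([r₁ r₂ r₃]) → R = UVᵀ:
  R  [+0.89822 -0.39030 -0.20214]
  R  [+0.42870 +0.87942 +0.20696]
  R  [+0.09699 -0.27255 +0.95724]
t = (-0.08893, -0.01342, +0.80971) m
tr R = 2.734888; θ = arccos((tr R − 1)/2) = 0.520754 rad = 29.837°
axis k = ((R−Rᵀ)₃₂, (R−Rᵀ)₁₃, (R−Rᵀ)₂₁) / (2 sinθ) = (-0.481881, -0.300607, +0.823059)
rvec = θ·k = (-0.250942, -0.156542, +0.428612)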